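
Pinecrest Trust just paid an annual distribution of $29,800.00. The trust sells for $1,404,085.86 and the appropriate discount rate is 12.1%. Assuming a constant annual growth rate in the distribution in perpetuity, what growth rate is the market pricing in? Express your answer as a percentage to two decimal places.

9.77%

P = D₀(1+g)/(r−g) ⇒ P(r−g) = D₀(1+g) ⇒ g(P+D₀) = P·r − D₀
g = (P·r − D₀)/(P + D₀) = ($1,404,085.86×0.121 − $29,800.00) / ($1,404,085.86 + $29,800.00) = 0.097703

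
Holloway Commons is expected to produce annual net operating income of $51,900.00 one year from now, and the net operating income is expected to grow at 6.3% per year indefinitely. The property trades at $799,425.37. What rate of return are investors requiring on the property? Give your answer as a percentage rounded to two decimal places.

P = D₁/(r − g) ⇒ r = D₁/P + g = $51,900.0000/$799,425.37 + 0.063 = 0.064922 + 0.063 = 0.127922

12.79%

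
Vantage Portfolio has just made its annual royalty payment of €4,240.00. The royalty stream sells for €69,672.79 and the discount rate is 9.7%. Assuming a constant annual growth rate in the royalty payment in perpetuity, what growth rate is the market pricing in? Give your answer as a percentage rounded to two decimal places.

P = D₀(1+g)/(r−g) ⇒ P(r−g) = D₀(1+g) ⇒ g(P+D₀) = P·r − D₀
g = (P·r − D₀)/(P + D₀) = (€69,672.79×0.097 − €4,240.00) / (€69,672.79 + €4,240.00) = 0.034071

3.41%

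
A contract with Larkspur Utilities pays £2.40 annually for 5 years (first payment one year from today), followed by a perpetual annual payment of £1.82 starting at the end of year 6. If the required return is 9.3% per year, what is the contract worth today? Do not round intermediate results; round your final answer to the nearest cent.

PV of 5-year annuity: £2.40 × [1 − (1+0.093)^−5] / 0.093 = 9.26295
Perpetuity value at year 5: £1.82 / 0.093 = 19.56989
PV of perpetuity: 19.56989 / (1+0.093)^5 = 12.54549
Total PV = 9.26295 + 12.54549 = 21.80844

£21.81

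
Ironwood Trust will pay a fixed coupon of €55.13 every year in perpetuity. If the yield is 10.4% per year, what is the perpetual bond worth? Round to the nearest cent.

Level perpetuity: PV = C / r = €55.13 / 0.104 = €530.10

€530.10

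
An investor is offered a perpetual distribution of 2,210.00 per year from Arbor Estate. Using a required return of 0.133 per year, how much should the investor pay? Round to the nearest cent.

16616.54

Level perpetuity: PV = C / r = 2,210.00 / 0.133 = 16,616.54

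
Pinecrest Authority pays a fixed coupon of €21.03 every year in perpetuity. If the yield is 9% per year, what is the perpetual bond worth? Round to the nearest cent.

€233.67

Level perpetuity: PV = C / r = €21.03 / 0.09 = €233.67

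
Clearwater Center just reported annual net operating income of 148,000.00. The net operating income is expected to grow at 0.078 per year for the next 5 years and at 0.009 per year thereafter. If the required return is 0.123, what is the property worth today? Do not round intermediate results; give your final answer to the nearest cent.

1723338.95

D_1 = 159544.00000
D_2 = 171988.43200
D_3 = 185403.52970
D_4 = 199865.00501
D_5 = 215454.47540
Terminal value at year 5: TV = D_5×(1+g_2)/(r−g_2) = 217393.56568/0.114 = 1906961.10247
P_0 = D_1/(1+r)^1 + D_2/(1+r)^2 + D_3/(1+r)^3 + D_4/(1+r)^4 + D_5/(1+r)^5 + TV/(1+r)^5
    = 142069.45681 + 136376.55783 + 130911.78036 + 125665.98328 + 120630.39179 + 1067684.78345 = 1723338.95352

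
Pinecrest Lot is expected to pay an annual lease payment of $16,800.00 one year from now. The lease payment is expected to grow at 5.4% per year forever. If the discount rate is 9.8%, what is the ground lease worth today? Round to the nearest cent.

$381818.18

Growing perpetuity: P = D₁ / (r − g) = $16,800.0000 / (0.098 − 0.054) = $381,818.18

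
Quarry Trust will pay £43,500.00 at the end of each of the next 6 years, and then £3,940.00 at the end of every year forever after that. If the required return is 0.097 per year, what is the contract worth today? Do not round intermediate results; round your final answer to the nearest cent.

£214438.02

PV of 6-year annuity: £43,500.00 × [1 − (1+0.097)^−6] / 0.097 = 191131.11113
Perpetuity value at year 6: £3,940.00 / 0.097 = 40618.55670
PV of perpetuity: 40618.55670 / (1+0.097)^6 = 23306.91123
Total PV = 191131.11113 + 23306.91123 = 214438.02237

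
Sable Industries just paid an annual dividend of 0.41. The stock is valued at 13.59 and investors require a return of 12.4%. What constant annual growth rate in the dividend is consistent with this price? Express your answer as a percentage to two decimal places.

9.11%

P = D₀(1+g)/(r−g) ⇒ P(r−g) = D₀(1+g) ⇒ g(P+D₀) = P·r − D₀
g = (P·r − D₀)/(P + D₀) = (13.59×0.124 − 0.41) / (13.59 + 0.41) = 0.091083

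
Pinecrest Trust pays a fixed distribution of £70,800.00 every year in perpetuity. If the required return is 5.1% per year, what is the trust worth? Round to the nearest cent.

Level perpetuity: PV = C / r = £70,800.00 / 0.051 = £1,388,235.29

£1388235.29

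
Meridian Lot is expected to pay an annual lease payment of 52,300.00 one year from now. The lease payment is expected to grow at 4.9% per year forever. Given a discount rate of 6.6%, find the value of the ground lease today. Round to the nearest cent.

3076470.59

Growing perpetuity: P = D₁ / (r − g) = 52,300.0000 / (0.066 − 0.049) = 3,076,470.59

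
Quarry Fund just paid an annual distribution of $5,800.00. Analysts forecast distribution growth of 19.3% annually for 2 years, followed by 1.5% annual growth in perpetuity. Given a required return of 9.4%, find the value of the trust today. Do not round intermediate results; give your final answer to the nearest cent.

$101838.30

D_1 = 6919.40000
D_2 = 8254.84420
Terminal value at year 2: TV = D_2×(1+g_2)/(r−g_2) = 8378.66686/0.079 = 106059.07422
P_0 = D_1/(1+r)^1 + D_2/(1+r)^2 + TV/(1+r)^2
    = 6324.86289 + 6897.22251 + 88616.21326 = 101838.29866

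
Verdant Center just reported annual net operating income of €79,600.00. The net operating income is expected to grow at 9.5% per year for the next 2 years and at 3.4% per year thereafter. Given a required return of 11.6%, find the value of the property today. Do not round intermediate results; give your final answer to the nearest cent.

D_1 = 87162.00000
D_2 = 95442.39000
Terminal value at year 2: TV = D_2×(1+g_2)/(r−g_2) = 98687.43126/0.082 = 1203505.25927
P_0 = D_1/(1+r)^1 + D_2/(1+r)^2 + TV/(1+r)^2
    = 78102.15054 + 76632.48641 + 966316.96284 = 1121051.59979

€1121051.60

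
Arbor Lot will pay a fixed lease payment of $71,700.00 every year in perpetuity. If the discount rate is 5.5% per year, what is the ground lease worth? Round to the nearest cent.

Level perpetuity: PV = C / r = $71,700.00 / 0.055 = $1,303,636.36

$1303636.36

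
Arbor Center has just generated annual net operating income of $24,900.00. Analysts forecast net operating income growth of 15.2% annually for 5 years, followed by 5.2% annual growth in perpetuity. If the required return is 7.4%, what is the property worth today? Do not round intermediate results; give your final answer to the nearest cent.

D_1 = 28684.80000
D_2 = 33044.88960
D_3 = 38067.71282
D_4 = 43854.00517
D_5 = 50519.81395
Terminal value at year 5: TV = D_5×(1+g_2)/(r−g_2) = 53146.84428/0.022 = 2415765.64904
P_0 = D_1/(1+r)^1 + D_2/(1+r)^2 + D_3/(1+r)^3 + D_4/(1+r)^4 + D_5/(1+r)^5 + TV/(1+r)^5
    = 26708.37989 + 28648.09463 + 30728.68251 + 32960.37453 + 35354.14475 + 1690570.92168 = 1844970.59798

$1844970.60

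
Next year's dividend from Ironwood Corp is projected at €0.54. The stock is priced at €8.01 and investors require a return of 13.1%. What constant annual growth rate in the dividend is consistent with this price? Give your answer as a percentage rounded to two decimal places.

6.36%

P = D₁/(r−g) ⇒ g = r − D₁/P = 0.131 − €0.54/€8.01 = 0.063584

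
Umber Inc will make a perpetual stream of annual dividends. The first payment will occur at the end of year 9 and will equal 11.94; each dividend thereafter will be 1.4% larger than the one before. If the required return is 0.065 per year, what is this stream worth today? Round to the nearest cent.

Value at end of year 8: C₁ / (r − g) = 11.94 / (0.065 − 0.014) = 234.1176
Discount to today: PV = 234.1176 / (1 + 0.065)^8 = 234.1176 / 1.654996 = 141.46

141.46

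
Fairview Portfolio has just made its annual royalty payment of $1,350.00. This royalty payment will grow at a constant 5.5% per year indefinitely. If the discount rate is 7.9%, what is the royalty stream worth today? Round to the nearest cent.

$59343.75

D₁ = D₀ × (1 + g) = $1,350.00 × 1.055 = $1,424.2500
Growing perpetuity: P = D₁ / (r − g) = $1,424.2500 / (0.079 − 0.055) = $59,343.75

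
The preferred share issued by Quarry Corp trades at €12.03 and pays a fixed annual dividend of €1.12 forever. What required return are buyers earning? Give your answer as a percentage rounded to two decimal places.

9.31%

P = C/r ⇒ r = C/P = €1.12/€12.03 = 0.093101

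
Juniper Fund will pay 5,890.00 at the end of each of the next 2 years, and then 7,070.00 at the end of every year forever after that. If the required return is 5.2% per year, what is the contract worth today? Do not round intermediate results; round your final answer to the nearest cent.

133773.64

PV of 2-year annuity: 5,890.00 × [1 − (1+0.052)^−2] / 0.052 = 10920.96893
Perpetuity value at year 2: 7,070.00 / 0.052 = 135961.53846
PV of perpetuity: 135961.53846 / (1+0.052)^2 = 122852.66744
Total PV = 10920.96893 + 122852.66744 = 133773.63637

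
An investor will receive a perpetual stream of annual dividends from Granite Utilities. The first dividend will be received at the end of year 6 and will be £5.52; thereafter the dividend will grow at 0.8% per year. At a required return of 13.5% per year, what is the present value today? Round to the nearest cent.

£23.08

Value at end of year 5: C₁ / (r − g) = £5.52 / (0.135 − 0.008) = £43.4646
Discount to today: PV = £43.4646 / (1 + 0.135)^5 = £43.4646 / 1.883559 = £23.08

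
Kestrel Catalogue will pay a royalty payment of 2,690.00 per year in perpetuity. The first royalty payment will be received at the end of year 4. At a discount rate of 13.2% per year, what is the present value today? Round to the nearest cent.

Value at end of year 3: C / r = 2,690.00 / 0.132 = 20,378.7879
Discount to today: PV = 20,378.7879 / (1 + 0.132)^3 = 20,378.7879 / 1.450572 = 14,048.79

14048.79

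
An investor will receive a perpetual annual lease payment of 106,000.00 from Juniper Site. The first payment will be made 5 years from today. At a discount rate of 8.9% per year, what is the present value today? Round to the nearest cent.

Value at end of year 4: C / r = 106,000.00 / 0.089 = 1,191,011.2360
Discount to today: PV = 1,191,011.2360 / (1 + 0.089)^4 = 1,191,011.2360 / 1.406409 = 846,845.80

846845.80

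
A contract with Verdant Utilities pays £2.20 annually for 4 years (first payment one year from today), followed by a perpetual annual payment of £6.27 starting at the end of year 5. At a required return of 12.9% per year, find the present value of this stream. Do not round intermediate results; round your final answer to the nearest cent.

£36.47

PV of 4-year annuity: £2.20 × [1 − (1+0.129)^−4] / 0.129 = 6.55746
Perpetuity value at year 4: £6.27 / 0.129 = 48.60465
PV of perpetuity: 48.60465 / (1+0.129)^4 = 29.91590
Total PV = 6.55746 + 29.91590 = 36.47336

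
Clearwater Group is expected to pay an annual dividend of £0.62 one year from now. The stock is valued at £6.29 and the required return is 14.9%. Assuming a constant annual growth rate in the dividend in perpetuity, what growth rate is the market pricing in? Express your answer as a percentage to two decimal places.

P = D₁/(r−g) ⇒ g = r − D₁/P = 0.149 − £0.62/£6.29 = 0.050431

5.04%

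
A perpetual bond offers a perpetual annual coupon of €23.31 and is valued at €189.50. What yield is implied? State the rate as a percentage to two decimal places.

12.30%

P = C/r ⇒ r = C/P = €23.31/€189.50 = 0.123008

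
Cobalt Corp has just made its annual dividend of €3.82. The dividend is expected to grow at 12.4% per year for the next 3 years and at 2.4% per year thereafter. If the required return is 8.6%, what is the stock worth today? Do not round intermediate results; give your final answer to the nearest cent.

€82.23

D_1 = 4.29368
D_2 = 4.82610
D_3 = 5.42453
Terminal value at year 3: TV = D_3×(1+g_2)/(r−g_2) = 5.55472/0.062 = 89.59227
P_0 = D_1/(1+r)^1 + D_2/(1+r)^2 + D_3/(1+r)^3 + TV/(1+r)^3
    = 3.95366 + 4.09201 + 4.23519 + 69.94893 = 82.22979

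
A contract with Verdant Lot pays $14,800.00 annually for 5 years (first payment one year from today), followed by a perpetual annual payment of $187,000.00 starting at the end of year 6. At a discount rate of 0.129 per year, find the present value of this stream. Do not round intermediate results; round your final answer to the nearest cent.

PV of 5-year annuity: $14,800.00 × [1 − (1+0.129)^−5] / 0.129 = 52182.28541
Perpetuity value at year 5: $187,000.00 / 0.129 = 1449612.40310
PV of perpetuity: 1449612.40310 / (1+0.129)^5 = 790282.17532
Total PV = 52182.28541 + 790282.17532 = 842464.46073

$842464.46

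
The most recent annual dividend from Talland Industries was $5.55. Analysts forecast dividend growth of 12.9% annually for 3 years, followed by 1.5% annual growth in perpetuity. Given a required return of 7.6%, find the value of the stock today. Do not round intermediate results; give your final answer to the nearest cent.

$125.02

D_1 = 6.26595
D_2 = 7.07426
D_3 = 7.98684
Terminal value at year 3: TV = D_3×(1+g_2)/(r−g_2) = 8.10664/0.061 = 132.89573
P_0 = D_1/(1+r)^1 + D_2/(1+r)^2 + D_3/(1+r)^3 + TV/(1+r)^3
    = 5.82337 + 6.11021 + 6.41118 + 106.67784 = 125.02260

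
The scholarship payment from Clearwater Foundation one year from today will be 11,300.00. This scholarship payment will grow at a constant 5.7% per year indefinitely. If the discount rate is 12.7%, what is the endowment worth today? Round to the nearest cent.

161428.57

Growing perpetuity: P = D₁ / (r − g) = 11,300.0000 / (0.127 − 0.057) = 161,428.57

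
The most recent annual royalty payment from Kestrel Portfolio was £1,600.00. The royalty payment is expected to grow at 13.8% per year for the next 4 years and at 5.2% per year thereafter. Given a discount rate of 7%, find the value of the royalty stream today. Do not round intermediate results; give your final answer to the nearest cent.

£127129.24

D_1 = 1820.80000
D_2 = 2072.07040
D_3 = 2358.01612
D_4 = 2683.42234
Terminal value at year 4: TV = D_4×(1+g_2)/(r−g_2) = 2822.96030/0.018 = 156831.12782
P_0 = D_1/(1+r)^1 + D_2/(1+r)^2 + D_3/(1+r)^3 + D_4/(1+r)^4 + TV/(1+r)^4
    = 1701.68224 + 1809.82654 + 1924.84355 + 2047.17005 + 119645.71651 = 127129.23889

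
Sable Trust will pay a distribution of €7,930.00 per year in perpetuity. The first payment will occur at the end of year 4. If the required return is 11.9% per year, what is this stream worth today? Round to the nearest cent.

Value at end of year 3: C / r = €7,930.00 / 0.119 = €66,638.6555
Discount to today: PV = €66,638.6555 / (1 + 0.119)^3 = €66,638.6555 / 1.401168 = €47,559.36

€47559.36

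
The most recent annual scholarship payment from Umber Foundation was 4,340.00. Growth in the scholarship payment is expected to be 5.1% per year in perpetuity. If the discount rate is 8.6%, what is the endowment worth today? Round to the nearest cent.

130324.00

D₁ = D₀ × (1 + g) = 4,340.00 × 1.051 = 4,561.3400
Growing perpetuity: P = D₁ / (r − g) = 4,561.3400 / (0.086 − 0.051) = 130,324.00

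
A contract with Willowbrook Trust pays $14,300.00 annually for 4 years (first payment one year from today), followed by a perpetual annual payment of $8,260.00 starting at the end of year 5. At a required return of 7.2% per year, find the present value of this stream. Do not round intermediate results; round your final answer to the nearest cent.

PV of 4-year annuity: $14,300.00 × [1 − (1+0.072)^−4] / 0.072 = 48219.22721
Perpetuity value at year 4: $8,260.00 / 0.072 = 114722.22222
PV of perpetuity: 114722.22222 / (1+0.072)^4 = 86869.71755
Total PV = 48219.22721 + 86869.71755 = 135088.94476

$135088.94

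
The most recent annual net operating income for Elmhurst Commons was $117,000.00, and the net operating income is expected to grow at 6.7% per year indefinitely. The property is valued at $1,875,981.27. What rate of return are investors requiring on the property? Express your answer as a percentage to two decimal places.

D₁ = $117,000.00 × 1.067 = $124,839.0000
P = D₁/(r − g) ⇒ r = D₁/P + g = $124,839.0000/$1,875,981.27 + 0.067 = 0.066546 + 0.067 = 0.133546

13.35%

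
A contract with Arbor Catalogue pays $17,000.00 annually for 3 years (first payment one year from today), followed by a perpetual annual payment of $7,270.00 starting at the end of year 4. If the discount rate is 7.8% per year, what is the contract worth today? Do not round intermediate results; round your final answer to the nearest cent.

PV of 3-year annuity: $17,000.00 × [1 − (1+0.078)^−3] / 0.078 = 43969.23488
Perpetuity value at year 3: $7,270.00 / 0.078 = 93205.12821
PV of perpetuity: 93205.12821 / (1+0.078)^3 = 74401.81423
Total PV = 43969.23488 + 74401.81423 = 118371.04911

$118371.05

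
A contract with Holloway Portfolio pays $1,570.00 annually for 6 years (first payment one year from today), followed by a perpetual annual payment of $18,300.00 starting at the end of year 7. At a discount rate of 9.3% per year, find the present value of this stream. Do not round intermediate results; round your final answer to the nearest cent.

PV of 6-year annuity: $1,570.00 × [1 − (1+0.093)^−6] / 0.093 = 6980.34034
Perpetuity value at year 6: $18,300.00 / 0.093 = 196774.19355
PV of perpetuity: 196774.19355 / (1+0.093)^6 = 115410.99081
Total PV = 6980.34034 + 115410.99081 = 122391.33115

$122391.33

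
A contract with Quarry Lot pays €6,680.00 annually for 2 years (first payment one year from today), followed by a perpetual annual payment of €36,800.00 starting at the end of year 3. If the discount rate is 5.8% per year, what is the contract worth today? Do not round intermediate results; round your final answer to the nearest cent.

PV of 2-year annuity: €6,680.00 × [1 − (1+0.058)^−2] / 0.058 = 12281.47412
Perpetuity value at year 2: €36,800.00 / 0.058 = 634482.75862
PV of perpetuity: 634482.75862 / (1+0.058)^2 = 566824.33830
Total PV = 12281.47412 + 566824.33830 = 579105.81243

€579105.81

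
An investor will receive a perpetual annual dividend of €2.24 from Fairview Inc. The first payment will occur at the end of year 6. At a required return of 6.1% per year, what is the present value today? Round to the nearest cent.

€27.31

Value at end of year 5: C / r = €2.24 / 0.061 = €36.7213
Discount to today: PV = €36.7213 / (1 + 0.061)^5 = €36.7213 / 1.344550 = €27.31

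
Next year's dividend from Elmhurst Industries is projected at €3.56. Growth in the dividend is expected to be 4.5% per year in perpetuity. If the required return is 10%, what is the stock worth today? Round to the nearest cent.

€64.73

Growing perpetuity: P = D₁ / (r − g) = €3.5600 / (0.1 − 0.045) = €64.73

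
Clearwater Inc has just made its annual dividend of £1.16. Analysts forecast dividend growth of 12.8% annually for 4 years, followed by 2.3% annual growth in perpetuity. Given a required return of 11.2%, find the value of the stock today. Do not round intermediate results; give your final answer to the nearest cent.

D_1 = 1.30848
D_2 = 1.47597
D_3 = 1.66489
D_4 = 1.87799
Terminal value at year 4: TV = D_4×(1+g_2)/(r−g_2) = 1.92119/0.089 = 21.58639
P_0 = D_1/(1+r)^1 + D_2/(1+r)^2 + D_3/(1+r)^3 + D_4/(1+r)^4 + TV/(1+r)^4
    = 1.17669 + 1.19362 + 1.21080 + 1.22822 + 14.11760 = 18.92693

£18.93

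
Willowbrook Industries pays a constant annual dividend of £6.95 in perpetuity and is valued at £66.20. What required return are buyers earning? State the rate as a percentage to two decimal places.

P = C/r ⇒ r = C/P = £6.95/£66.20 = 0.104985

10.50%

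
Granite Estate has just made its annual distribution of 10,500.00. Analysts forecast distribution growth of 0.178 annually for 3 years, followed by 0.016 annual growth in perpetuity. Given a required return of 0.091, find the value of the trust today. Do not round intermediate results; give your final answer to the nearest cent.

D_1 = 12369.00000
D_2 = 14570.68200
D_3 = 17164.26340
Terminal value at year 3: TV = D_3×(1+g_2)/(r−g_2) = 17438.89161/0.075 = 232518.55480
P_0 = D_1/(1+r)^1 + D_2/(1+r)^2 + D_3/(1+r)^3 + TV/(1+r)^3
    = 11337.30522 + 12241.37998 + 13217.54868 + 179053.72615 = 215849.96003

215849.96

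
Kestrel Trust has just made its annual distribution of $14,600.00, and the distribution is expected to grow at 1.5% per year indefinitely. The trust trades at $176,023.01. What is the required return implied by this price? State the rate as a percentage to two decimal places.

9.92%

D₁ = $14,600.00 × 1.015 = $14,819.0000
P = D₁/(r − g) ⇒ r = D₁/P + g = $14,819.0000/$176,023.01 + 0.015 = 0.084188 + 0.015 = 0.099188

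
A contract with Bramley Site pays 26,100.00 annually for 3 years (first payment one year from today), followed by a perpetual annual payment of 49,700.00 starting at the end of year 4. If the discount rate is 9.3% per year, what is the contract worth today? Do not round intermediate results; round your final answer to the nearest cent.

474988.01

PV of 3-year annuity: 26,100.00 × [1 − (1+0.093)^−3] / 0.093 = 65715.14434
Perpetuity value at year 3: 49,700.00 / 0.093 = 534408.60215
PV of perpetuity: 534408.60215 / (1+0.093)^3 = 409272.86752
Total PV = 65715.14434 + 409272.86752 = 474988.01186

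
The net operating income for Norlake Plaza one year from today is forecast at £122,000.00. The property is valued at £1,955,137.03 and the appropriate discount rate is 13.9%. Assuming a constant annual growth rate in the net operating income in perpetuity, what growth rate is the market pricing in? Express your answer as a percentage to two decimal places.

7.66%

P = D₁/(r−g) ⇒ g = r − D₁/P = 0.139 − £122,000.00/£1,955,137.03 = 0.076600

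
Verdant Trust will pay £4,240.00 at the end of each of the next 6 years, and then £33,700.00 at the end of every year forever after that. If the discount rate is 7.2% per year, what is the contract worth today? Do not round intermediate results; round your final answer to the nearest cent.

£328496.12

PV of 6-year annuity: £4,240.00 × [1 − (1+0.072)^−6] / 0.072 = 20085.94748
Perpetuity value at year 6: £33,700.00 / 0.072 = 468055.55556
PV of perpetuity: 468055.55556 / (1+0.072)^6 = 308410.17112
Total PV = 20085.94748 + 308410.17112 = 328496.11860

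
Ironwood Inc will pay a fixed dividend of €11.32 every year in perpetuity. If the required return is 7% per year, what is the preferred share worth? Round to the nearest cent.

Level perpetuity: PV = C / r = €11.32 / 0.07 = €161.71

€161.71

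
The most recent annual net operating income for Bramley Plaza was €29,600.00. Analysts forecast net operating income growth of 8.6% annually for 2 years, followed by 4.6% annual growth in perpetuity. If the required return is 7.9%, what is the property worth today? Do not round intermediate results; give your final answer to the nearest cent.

€1010220.64

D_1 = 32145.60000
D_2 = 34910.12160
Terminal value at year 2: TV = D_2×(1+g_2)/(r−g_2) = 36515.98719/0.033 = 1106545.06647
P_0 = D_1/(1+r)^1 + D_2/(1+r)^2 + TV/(1+r)^2
    = 29792.02966 + 29985.30510 + 950443.30725 = 1010220.64201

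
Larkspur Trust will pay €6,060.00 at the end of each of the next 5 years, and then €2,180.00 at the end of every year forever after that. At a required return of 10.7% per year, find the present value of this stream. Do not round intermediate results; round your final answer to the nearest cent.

PV of 5-year annuity: €6,060.00 × [1 − (1+0.107)^−5] / 0.107 = 22567.19212
Perpetuity value at year 5: €2,180.00 / 0.107 = 20373.83178
PV of perpetuity: 20373.83178 / (1+0.107)^5 = 12255.60095
Total PV = 22567.19212 + 12255.60095 = 34822.79307

€34822.79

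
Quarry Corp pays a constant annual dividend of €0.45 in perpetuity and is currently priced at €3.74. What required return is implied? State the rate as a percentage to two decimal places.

P = C/r ⇒ r = C/P = €0.45/€3.74 = 0.120321

12.03%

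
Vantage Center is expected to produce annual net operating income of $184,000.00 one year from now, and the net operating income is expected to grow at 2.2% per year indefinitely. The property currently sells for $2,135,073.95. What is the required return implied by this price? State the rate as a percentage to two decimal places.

P = D₁/(r − g) ⇒ r = D₁/P + g = $184,000.0000/$2,135,073.95 + 0.022 = 0.086180 + 0.022 = 0.108180

10.82%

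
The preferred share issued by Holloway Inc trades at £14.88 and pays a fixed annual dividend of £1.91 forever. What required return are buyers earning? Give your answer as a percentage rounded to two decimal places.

P = C/r ⇒ r = C/P = £1.91/£14.88 = 0.128360

12.84%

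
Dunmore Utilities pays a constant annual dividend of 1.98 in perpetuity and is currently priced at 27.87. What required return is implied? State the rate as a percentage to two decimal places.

7.10%

P = C/r ⇒ r = C/P = 1.98/27.87 = 0.071044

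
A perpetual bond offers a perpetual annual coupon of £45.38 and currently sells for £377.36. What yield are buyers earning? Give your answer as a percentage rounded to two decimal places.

P = C/r ⇒ r = C/P = £45.38/£377.36 = 0.120257

12.03%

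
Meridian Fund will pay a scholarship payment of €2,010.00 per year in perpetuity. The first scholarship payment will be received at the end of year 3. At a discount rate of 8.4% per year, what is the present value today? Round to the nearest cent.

€20363.77

Value at end of year 2: C / r = €2,010.00 / 0.084 = €23,928.5714
Discount to today: PV = €23,928.5714 / (1 + 0.084)^2 = €23,928.5714 / 1.175056 = €20,363.77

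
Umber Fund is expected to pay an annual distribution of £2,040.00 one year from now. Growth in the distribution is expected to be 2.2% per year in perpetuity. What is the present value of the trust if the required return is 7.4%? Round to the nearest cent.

Growing perpetuity: P = D₁ / (r − g) = £2,040.0000 / (0.074 − 0.022) = £39,230.77

£39230.77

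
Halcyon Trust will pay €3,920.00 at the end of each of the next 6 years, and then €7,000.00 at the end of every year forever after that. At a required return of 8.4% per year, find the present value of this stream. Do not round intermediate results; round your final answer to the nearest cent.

PV of 6-year annuity: €3,920.00 × [1 − (1+0.084)^−6] / 0.084 = 17903.87155
Perpetuity value at year 6: €7,000.00 / 0.084 = 83333.33333
PV of perpetuity: 83333.33333 / (1+0.084)^6 = 51362.13414
Total PV = 17903.87155 + 51362.13414 = 69266.00569

€69266.01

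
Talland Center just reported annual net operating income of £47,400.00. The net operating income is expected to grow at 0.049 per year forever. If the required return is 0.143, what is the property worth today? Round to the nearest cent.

£528963.83

D₁ = D₀ × (1 + g) = £47,400.00 × 1.049 = £49,722.6000
Growing perpetuity: P = D₁ / (r − g) = £49,722.6000 / (0.143 − 0.049) = £528,963.83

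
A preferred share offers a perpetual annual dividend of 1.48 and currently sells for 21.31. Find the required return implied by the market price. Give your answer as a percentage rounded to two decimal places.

P = C/r ⇒ r = C/P = 1.48/21.31 = 0.069451

6.95%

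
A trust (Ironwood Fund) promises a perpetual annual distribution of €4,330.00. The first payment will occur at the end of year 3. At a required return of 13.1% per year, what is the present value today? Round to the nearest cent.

Value at end of year 2: C / r = €4,330.00 / 0.131 = €33,053.4351
Discount to today: PV = €33,053.4351 / (1 + 0.131)^2 = €33,053.4351 / 1.279161 = €25,839.93

€25839.93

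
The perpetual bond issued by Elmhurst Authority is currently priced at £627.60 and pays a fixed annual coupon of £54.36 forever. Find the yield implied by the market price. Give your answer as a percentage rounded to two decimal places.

P = C/r ⇒ r = C/P = £54.36/£627.60 = 0.086616

8.66%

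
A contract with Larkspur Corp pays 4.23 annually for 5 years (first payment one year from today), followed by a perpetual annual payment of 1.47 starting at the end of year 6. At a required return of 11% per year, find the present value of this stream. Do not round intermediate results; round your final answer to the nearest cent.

23.56

PV of 5-year annuity: 4.23 × [1 − (1+0.11)^−5] / 0.11 = 15.63364
Perpetuity value at year 5: 1.47 / 0.11 = 13.36364
PV of perpetuity: 13.36364 / (1+0.11)^5 = 7.93067
Total PV = 15.63364 + 7.93067 = 23.56431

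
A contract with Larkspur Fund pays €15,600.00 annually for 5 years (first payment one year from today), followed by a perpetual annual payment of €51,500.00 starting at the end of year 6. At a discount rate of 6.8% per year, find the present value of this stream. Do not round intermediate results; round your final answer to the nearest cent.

PV of 5-year annuity: €15,600.00 × [1 − (1+0.068)^−5] / 0.068 = 64307.07011
Perpetuity value at year 5: €51,500.00 / 0.068 = 757352.94118
PV of perpetuity: 757352.94118 / (1+0.068)^5 = 545057.16484
Total PV = 64307.07011 + 545057.16484 = 609364.23496

€609364.23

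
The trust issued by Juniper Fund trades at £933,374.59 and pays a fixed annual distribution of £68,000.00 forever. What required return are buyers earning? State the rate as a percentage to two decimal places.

7.29%

P = C/r ⇒ r = C/P = £68,000.00/£933,374.59 = 0.072854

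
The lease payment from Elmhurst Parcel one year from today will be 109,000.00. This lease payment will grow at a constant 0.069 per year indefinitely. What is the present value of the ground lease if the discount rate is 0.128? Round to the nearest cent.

Growing perpetuity: P = D₁ / (r − g) = 109,000.0000 / (0.128 − 0.069) = 1,847,457.63

1847457.63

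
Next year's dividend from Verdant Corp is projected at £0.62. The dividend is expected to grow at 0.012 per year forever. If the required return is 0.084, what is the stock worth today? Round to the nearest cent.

Growing perpetuity: P = D₁ / (r − g) = £0.6200 / (0.084 − 0.012) = £8.61

£8.61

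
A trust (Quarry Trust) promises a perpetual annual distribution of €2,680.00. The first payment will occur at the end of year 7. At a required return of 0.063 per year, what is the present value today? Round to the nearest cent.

Value at end of year 6: C / r = €2,680.00 / 0.063 = €42,539.6825
Discount to today: PV = €42,539.6825 / (1 + 0.063)^6 = €42,539.6825 / 1.442778 = €29,484.56

€29484.56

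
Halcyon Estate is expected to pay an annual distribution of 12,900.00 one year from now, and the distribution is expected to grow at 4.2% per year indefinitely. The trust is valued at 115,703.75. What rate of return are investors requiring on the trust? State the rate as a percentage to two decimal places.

P = D₁/(r − g) ⇒ r = D₁/P + g = 12,900.0000/115,703.75 + 0.042 = 0.111492 + 0.042 = 0.153492

15.35%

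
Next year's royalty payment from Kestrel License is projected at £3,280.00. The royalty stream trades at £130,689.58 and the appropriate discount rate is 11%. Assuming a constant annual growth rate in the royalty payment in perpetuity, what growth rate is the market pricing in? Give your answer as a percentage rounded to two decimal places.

P = D₁/(r−g) ⇒ g = r − D₁/P = 0.11 − £3,280.00/£130,689.58 = 0.084902

8.49%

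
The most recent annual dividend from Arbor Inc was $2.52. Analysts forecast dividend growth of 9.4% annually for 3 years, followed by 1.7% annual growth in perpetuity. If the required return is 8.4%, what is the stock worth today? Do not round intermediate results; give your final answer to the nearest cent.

D_1 = 2.75688
D_2 = 3.01603
D_3 = 3.29953
Terminal value at year 3: TV = D_3×(1+g_2)/(r−g_2) = 3.35563/0.067 = 50.08396
P_0 = D_1/(1+r)^1 + D_2/(1+r)^2 + D_3/(1+r)^3 + TV/(1+r)^3
    = 2.54325 + 2.56671 + 2.59039 + 39.31976 = 47.02010

$47.02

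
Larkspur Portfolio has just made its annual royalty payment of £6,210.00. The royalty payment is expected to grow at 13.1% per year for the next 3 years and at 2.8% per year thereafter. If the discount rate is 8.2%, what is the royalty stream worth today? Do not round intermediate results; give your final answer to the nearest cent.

D_1 = 7023.51000
D_2 = 7943.58981
D_3 = 8984.20008
Terminal value at year 3: TV = D_3×(1+g_2)/(r−g_2) = 9235.75768/0.054 = 171032.54958
P_0 = D_1/(1+r)^1 + D_2/(1+r)^2 + D_3/(1+r)^3 + TV/(1+r)^3
    = 6491.22921 + 6785.19430 + 7092.47204 + 135019.65299 = 155388.54853

£155388.55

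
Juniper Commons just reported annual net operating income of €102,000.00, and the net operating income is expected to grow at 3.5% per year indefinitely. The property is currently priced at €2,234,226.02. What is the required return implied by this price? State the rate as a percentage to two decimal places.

8.23%

D₁ = €102,000.00 × 1.035 = €105,570.0000
P = D₁/(r − g) ⇒ r = D₁/P + g = €105,570.0000/€2,234,226.02 + 0.035 = 0.047251 + 0.035 = 0.082251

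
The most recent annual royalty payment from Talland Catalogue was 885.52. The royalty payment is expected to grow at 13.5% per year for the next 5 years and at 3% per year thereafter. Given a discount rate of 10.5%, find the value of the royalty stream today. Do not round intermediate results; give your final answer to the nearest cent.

18705.62

D_1 = 1005.06520
D_2 = 1140.74900
D_3 = 1294.75012
D_4 = 1469.54138
D_5 = 1667.92947
Terminal value at year 5: TV = D_5×(1+g_2)/(r−g_2) = 1717.96735/0.075 = 22906.23139
P_0 = D_1/(1+r)^1 + D_2/(1+r)^2 + D_3/(1+r)^3 + D_4/(1+r)^4 + D_5/(1+r)^5 + TV/(1+r)^5
    = 909.56127 + 934.25524 + 959.61963 + 985.67266 + 1012.43300 + 13904.07985 = 18705.62164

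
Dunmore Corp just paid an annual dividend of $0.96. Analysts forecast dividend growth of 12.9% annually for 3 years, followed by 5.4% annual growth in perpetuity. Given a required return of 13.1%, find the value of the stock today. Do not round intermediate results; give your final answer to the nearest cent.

D_1 = 1.08384
D_2 = 1.22366
D_3 = 1.38151
Terminal value at year 3: TV = D_3×(1+g_2)/(r−g_2) = 1.45611/0.077 = 18.91050
P_0 = D_1/(1+r)^1 + D_2/(1+r)^2 + D_3/(1+r)^3 + TV/(1+r)^3
    = 0.95830 + 0.95661 + 0.95492 + 13.07119 = 15.94102

$15.94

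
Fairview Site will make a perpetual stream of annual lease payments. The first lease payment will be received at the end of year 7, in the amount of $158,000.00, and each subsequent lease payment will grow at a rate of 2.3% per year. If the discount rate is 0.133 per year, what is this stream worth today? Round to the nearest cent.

$679023.72

Value at end of year 6: C₁ / (r − g) = $158,000.00 / (0.133 − 0.023) = $1,436,363.6364
Discount to today: PV = $1,436,363.6364 / (1 + 0.133)^6 = $1,436,363.6364 / 2.115336 = $679,023.72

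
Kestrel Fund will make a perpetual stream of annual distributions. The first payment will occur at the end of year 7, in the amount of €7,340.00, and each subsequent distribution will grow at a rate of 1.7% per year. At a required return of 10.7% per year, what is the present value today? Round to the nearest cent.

Value at end of year 6: C₁ / (r − g) = €7,340.00 / (0.107 − 0.017) = €81,555.5556
Discount to today: PV = €81,555.5556 / (1 + 0.107)^6 = €81,555.5556 / 1.840288 = €44,316.74

€44316.74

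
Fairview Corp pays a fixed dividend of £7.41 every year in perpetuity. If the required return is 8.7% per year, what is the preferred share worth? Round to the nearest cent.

Level perpetuity: PV = C / r = £7.41 / 0.087 = £85.17

£85.17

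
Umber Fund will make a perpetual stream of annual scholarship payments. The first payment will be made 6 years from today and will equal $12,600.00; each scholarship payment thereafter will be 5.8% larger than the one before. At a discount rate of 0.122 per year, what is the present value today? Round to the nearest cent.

Value at end of year 5: C₁ / (r − g) = $12,600.00 / (0.122 − 0.058) = $196,875.0000
Discount to today: PV = $196,875.0000 / (1 + 0.122)^5 = $196,875.0000 / 1.778133 = $110,720.05

$110720.05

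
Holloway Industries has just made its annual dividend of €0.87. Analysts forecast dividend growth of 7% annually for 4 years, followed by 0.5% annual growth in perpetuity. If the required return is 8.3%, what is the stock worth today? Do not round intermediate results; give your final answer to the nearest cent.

D_1 = 0.93090
D_2 = 0.99606
D_3 = 1.06579
D_4 = 1.14039
Terminal value at year 4: TV = D_4×(1+g_2)/(r−g_2) = 1.14609/0.078 = 14.69352
P_0 = D_1/(1+r)^1 + D_2/(1+r)^2 + D_3/(1+r)^3 + D_4/(1+r)^4 + TV/(1+r)^4
    = 0.85956 + 0.84924 + 0.83904 + 0.82897 + 10.68100 = 14.05782

€14.06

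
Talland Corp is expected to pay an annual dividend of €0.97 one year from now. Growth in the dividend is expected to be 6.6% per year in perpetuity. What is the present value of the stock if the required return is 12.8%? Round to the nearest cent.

€15.65

Growing perpetuity: P = D₁ / (r − g) = €0.9700 / (0.128 − 0.066) = €15.65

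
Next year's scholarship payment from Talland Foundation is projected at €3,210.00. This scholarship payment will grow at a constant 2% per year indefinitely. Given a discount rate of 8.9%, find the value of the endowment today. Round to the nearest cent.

Growing perpetuity: P = D₁ / (r − g) = €3,210.0000 / (0.089 − 0.02) = €46,521.74

€46521.74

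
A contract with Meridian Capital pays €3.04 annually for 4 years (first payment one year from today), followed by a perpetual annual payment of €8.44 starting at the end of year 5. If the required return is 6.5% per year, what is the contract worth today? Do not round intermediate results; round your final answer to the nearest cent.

€111.35

PV of 4-year annuity: €3.04 × [1 − (1+0.065)^−4] / 0.065 = 10.41443
Perpetuity value at year 4: €8.44 / 0.065 = 129.84615
PV of perpetuity: 129.84615 / (1+0.065)^4 = 100.93241
Total PV = 10.41443 + 100.93241 = 111.34684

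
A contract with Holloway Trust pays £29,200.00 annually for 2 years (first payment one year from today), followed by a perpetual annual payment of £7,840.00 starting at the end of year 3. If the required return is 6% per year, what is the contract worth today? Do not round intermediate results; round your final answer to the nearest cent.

£169827.93

PV of 2-year annuity: £29,200.00 × [1 − (1+0.06)^−2] / 0.06 = 53535.06586
Perpetuity value at year 2: £7,840.00 / 0.06 = 130666.66667
PV of perpetuity: 130666.66667 / (1+0.06)^2 = 116292.86816
Total PV = 53535.06586 + 116292.86816 = 169827.93402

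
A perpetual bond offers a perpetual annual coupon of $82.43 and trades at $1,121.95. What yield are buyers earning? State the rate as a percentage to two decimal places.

P = C/r ⇒ r = C/P = $82.43/$1,121.95 = 0.073470

7.35%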